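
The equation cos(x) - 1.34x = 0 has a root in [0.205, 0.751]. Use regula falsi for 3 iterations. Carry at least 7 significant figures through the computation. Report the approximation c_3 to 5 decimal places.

False-position update: c = (a·f(b) − b·f(a))/(f(b) − f(a)); replace the endpoint whose sign matches f(c).
f(0.205000) = 0.704361, f(0.751000) = -0.275333
step 1: c = 0.597552, f(c) = 0.025995 > 0 → new bracket [0.597552, 0.751000]
step 2: c = 0.610790, f(c) = 0.000737 > 0 → new bracket [0.610790, 0.751000]
step 3: c = 0.611164, f(c) = 0.000021 > 0 → new bracket [0.611164, 0.751000]

0.61116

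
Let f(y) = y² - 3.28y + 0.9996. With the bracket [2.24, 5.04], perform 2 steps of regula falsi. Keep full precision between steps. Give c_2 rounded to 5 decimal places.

f(2.240000) = -1.330000, f(5.040000) = 9.870000
step 1: c = 2.572500, f(c) = -0.820444 < 0 → new bracket [2.572500, 5.040000]
step 2: c = 2.761870, f(c) = -0.431409 < 0 → new bracket [2.761870, 5.040000]

2.76187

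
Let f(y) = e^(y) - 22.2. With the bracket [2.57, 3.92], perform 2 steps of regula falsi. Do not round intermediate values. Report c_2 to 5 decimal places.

3.02753

False-position update: c = (a·f(b) − b·f(a))/(f(b) − f(a)); replace the endpoint whose sign matches f(c).
f(2.570000) = -9.134176, f(3.920000) = 28.200445
step 1: c = 2.900287, f(c) = -4.020639 < 0 → new bracket [2.900287, 3.920000]
step 2: c = 3.027530, f(c) = -1.553834 < 0 → new bracket [3.027530, 3.920000]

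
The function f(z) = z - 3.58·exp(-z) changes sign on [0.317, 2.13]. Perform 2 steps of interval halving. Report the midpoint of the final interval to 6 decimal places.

f(0.317000) = -2.290424, f(2.130000) = 1.704562 (opposite signs)
step 1: m = 1.223500, f(m) = 0.170269 > 0 → root in [0.317000, 1.223500]
step 2: m = 0.770250, f(m) = -0.886922 < 0 → root in [0.770250, 1.223500]
Midpoint of [0.770250, 1.223500] = 0.996875

0.996875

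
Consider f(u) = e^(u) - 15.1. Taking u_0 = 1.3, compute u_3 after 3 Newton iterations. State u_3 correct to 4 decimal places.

Newton update: u ← u − f(u)/f'(u).
f'(u) = e^(u)
u_0 = 1.300000: f = -11.430703, f' = 3.669297 → u_1 = 1.300000 - (-11.430703)/(3.669297) = 4.415230
u_1 = 4.415230: f = 67.600866, f' = 82.700866 → u_2 = 4.415230 - (67.600866)/(82.700866) = 3.597816
u_2 = 3.597816: f = 21.418385, f' = 36.518385 → u_3 = 3.597816 - (21.418385)/(36.518385) = 3.011306

3.0113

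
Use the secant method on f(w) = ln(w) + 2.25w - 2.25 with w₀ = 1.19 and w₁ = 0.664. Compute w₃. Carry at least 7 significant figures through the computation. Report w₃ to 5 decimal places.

f(w_0) = 0.601453, f(w_1) = -1.165473
w_2 = 0.664000 - (-1.165473)·(0.664000 - 1.190000)/(-1.165473 - (0.601453)) = 1.010952; f(w_2) = 0.035535
w_3 = 1.010952 - (0.035535)·(1.010952 - 0.664000)/(0.035535 - (-1.165473)) = 1.000687; f(w_3) = 0.002231

1.00069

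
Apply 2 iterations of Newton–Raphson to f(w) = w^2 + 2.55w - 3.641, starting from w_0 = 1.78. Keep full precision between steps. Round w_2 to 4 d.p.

Newton update: w ← w − f(w)/f'(w).
f'(w) = 2w + 2.55
w_0 = 1.780000: f = 4.066400, f' = 6.110000 → w_1 = 1.780000 - (4.066400)/(6.110000) = 1.114468
w_1 = 1.114468: f = 0.442933, f' = 4.778936 → w_2 = 1.114468 - (0.442933)/(4.778936) = 1.021784

1.0218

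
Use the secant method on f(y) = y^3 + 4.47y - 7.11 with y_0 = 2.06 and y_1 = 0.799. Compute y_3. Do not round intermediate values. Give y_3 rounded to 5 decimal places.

1.22427

Secant update: y_(k+1) = y_k − f(y_k)·(y_k − y_(k-1))/(f(y_k) − f(y_(k-1))).
f(y_0) = 10.840016, f(y_1) = -3.028388
y_2 = 0.799000 - (-3.028388)·(0.799000 - 2.060000)/(-3.028388 - (10.840016)) = 1.074360; f(y_2) = -1.067535
y_3 = 1.074360 - (-1.067535)·(1.074360 - 0.799000)/(-1.067535 - (-3.028388)) = 1.224272; f(y_3) = 0.197485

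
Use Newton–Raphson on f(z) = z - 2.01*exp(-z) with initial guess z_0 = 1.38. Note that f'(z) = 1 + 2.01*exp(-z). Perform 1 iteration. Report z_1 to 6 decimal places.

z_0 = 1.380000: f = 0.874327, f' = 1.505673 → z_1 = 1.380000 - (0.874327)/(1.505673) = 0.799311

0.799311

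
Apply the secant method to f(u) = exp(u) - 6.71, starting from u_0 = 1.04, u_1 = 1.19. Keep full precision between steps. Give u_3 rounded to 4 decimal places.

1.7544

f(u_0) = -3.880783, f(u_1) = -3.422919
u_2 = 1.190000 - (-3.422919)·(1.190000 - 1.040000)/(-3.422919 - (-3.880783)) = 2.311376; f(u_2) = 3.378294
u_3 = 2.311376 - (3.378294)·(2.311376 - 1.190000)/(3.378294 - (-3.422919)) = 1.754367; f(u_3) = -0.930214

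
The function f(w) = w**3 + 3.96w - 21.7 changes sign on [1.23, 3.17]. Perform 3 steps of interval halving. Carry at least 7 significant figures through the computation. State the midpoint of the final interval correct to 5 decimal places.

2.32125

f(1.230000) = -14.968333, f(3.170000) = 22.708213 (opposite signs)
step 1: m = 2.200000, f(m) = -2.340000 < 0 → root in [2.200000, 3.170000]
step 2: m = 2.685000, f(m) = 8.289369 > 0 → root in [2.200000, 2.685000]
step 3: m = 2.442500, f(m) = 2.543782 > 0 → root in [2.200000, 2.442500]
Midpoint of [2.200000, 2.442500] = 2.321250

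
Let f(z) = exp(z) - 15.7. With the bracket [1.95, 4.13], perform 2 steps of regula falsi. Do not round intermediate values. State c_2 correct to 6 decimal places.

2.496529

f(1.950000) = -8.671312, f(4.130000) = 46.477923
step 1: c = 2.292769, f(c) = -5.797678 < 0 → new bracket [2.292769, 4.130000]
step 2: c = 2.496529, f(c) = -3.559716 < 0 → new bracket [2.496529, 4.130000]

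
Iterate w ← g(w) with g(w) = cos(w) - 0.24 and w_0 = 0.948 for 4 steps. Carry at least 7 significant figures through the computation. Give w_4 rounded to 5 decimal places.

0.62593

w_1 = g(0.948000) = 0.343309
w_2 = g(0.343309) = 0.701646
w_3 = g(0.701646) = 0.523781
w_4 = g(0.523781) = 0.625934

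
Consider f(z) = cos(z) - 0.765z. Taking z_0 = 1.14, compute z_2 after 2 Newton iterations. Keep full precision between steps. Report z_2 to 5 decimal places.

0.85644

f'(z) = -sin(z) - 0.765
z_0 = 1.140000: f = -0.454505, f' = -1.673633 → z_1 = 1.140000 - (-0.454505)/(-1.673633) = 0.868432
z_1 = 0.868432: f = -0.018326, f' = -1.528317 → z_2 = 0.868432 - (-0.018326)/(-1.528317) = 0.856441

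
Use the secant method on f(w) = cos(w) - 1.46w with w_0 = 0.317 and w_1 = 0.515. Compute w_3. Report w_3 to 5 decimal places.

Secant update: w_(k+1) = w_k − f(w_k)·(w_k − w_(k-1))/(f(w_k) − f(w_(k-1))).
f(w_0) = 0.487355, f(w_1) = 0.118393
w_2 = 0.515000 - (0.118393)·(0.515000 - 0.317000)/(0.118393 - (0.487355)) = 0.578534; f(w_2) = -0.007395
w_3 = 0.578534 - (-0.007395)·(0.578534 - 0.515000)/(-0.007395 - (0.118393)) = 0.574799; f(w_3) = 0.000095

0.57480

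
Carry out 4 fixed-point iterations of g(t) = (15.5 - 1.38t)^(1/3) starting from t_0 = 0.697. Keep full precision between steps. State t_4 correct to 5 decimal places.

t_1 = g(0.697000) = 2.440636
t_2 = g(2.440636) = 2.297788
t_3 = g(2.297788) = 2.310166
t_4 = g(2.310166) = 2.309099

2.30910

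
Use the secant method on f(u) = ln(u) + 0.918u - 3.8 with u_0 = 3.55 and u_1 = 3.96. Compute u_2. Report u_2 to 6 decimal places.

f(u_0) = 0.725848, f(u_1) = 1.211524
u_2 = 3.960000 - (1.211524)·(3.960000 - 3.550000)/(1.211524 - (0.725848)) = 2.937251; f(u_2) = -0.026129

2.937251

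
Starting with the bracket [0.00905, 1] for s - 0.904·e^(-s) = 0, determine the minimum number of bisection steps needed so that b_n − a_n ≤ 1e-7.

Initial width b − a = 1 − 0.00905 = 0.990950.
After n steps the width is (b−a)/2^n; need (b−a)/2^n ≤ 1e-7.
So n ≥ log₂(0.990950/1e-7) = log₂(9909500.0000) ≈ 23.2404.
Hence n = 24.

24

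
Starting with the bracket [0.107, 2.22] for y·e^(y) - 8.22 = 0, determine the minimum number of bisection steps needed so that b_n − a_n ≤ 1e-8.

28

Initial width b − a = 2.22 − 0.107 = 2.113000.
After n steps the width is (b−a)/2^n; need (b−a)/2^n ≤ 1e-8.
So n ≥ log₂(2.113000/1e-8) = log₂(211300000.0000) ≈ 27.6547.
Hence n = 28.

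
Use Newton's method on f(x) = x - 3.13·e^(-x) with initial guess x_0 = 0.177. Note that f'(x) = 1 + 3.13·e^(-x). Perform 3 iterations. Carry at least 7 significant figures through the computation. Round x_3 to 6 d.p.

1.071702

x_0 = 0.177000: f = -2.445251, f' = 3.622251 → x_1 = 0.177000 - (-2.445251)/(3.622251) = 0.852064
x_1 = 0.852064: f = -0.482987, f' = 2.335050 → x_2 = 0.852064 - (-0.482987)/(2.335050) = 1.058906
x_2 = 1.058906: f = -0.026688, f' = 2.085594 → x_3 = 1.058906 - (-0.026688)/(2.085594) = 1.071702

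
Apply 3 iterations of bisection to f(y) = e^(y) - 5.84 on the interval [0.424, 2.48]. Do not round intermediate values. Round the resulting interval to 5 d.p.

f(0.424000) = -4.311938, f(2.480000) = 6.101264 (opposite signs)
step 1: m = 1.452000, f(m) = -1.568351 < 0 → root in [1.452000, 2.480000]
step 2: m = 1.966000, f(m) = 1.302051 > 0 → root in [1.452000, 1.966000]
step 3: m = 1.709000, f(m) = -0.316565 < 0 → root in [1.709000, 1.966000]

[1.70900, 1.96600]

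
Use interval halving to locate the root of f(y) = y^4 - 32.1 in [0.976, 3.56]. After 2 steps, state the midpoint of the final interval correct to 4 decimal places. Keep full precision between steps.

f(0.976000) = -31.192599, f(3.560000) = 128.520137 (opposite signs)
step 1: m = 2.268000, f(m) = -5.641075 < 0 → root in [2.268000, 3.560000]
step 2: m = 2.914000, f(m) = 40.003806 > 0 → root in [2.268000, 2.914000]
Midpoint of [2.268000, 2.914000] = 2.591000

2.5910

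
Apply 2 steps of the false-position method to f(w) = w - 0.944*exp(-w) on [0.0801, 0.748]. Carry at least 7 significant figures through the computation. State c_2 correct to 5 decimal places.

f(0.080100) = -0.791235, f(0.748000) = 0.301193
step 1: c = 0.563853, f(c) = 0.026706 > 0 → new bracket [0.080100, 0.563853]
step 2: c = 0.548059, f(c) = 0.002360 > 0 → new bracket [0.080100, 0.548059]

0.54806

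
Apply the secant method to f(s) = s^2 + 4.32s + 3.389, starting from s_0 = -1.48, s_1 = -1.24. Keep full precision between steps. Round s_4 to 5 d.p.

f(s_0) = -0.814200, f(s_1) = -0.430200
s_2 = -1.240000 - (-0.430200)·(-1.240000 - -1.480000)/(-0.430200 - (-0.814200)) = -0.971125; f(s_2) = 0.136824
s_3 = -0.971125 - (0.136824)·(-0.971125 - -1.240000)/(0.136824 - (-0.430200)) = -1.036005; f(s_3) = -0.013235
s_4 = -1.036005 - (-0.013235)·(-1.036005 - -0.971125)/(-0.013235 - (0.136824)) = -1.030283; f(s_4) = -0.000339

-1.03028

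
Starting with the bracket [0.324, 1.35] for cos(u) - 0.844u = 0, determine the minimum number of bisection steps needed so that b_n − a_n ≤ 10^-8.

27

Initial width b − a = 1.35 − 0.324 = 1.026000.
After n steps the width is (b−a)/2^n; need (b−a)/2^n ≤ 10^-8.
So n ≥ log₂(1.026000/10^-8) = log₂(102600000.0000) ≈ 26.6125.
Hence n = 27.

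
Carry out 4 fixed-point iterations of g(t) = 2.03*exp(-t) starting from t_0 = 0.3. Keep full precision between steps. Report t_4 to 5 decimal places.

0.55723

t_1 = g(0.300000) = 1.503861
t_2 = g(1.503861) = 0.451209
t_3 = g(0.451209) = 1.292822
t_4 = g(1.292822) = 0.557225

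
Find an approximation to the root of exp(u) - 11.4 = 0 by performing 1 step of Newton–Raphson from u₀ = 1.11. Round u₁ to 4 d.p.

f'(u) = exp(u)
u_0 = 1.110000: f = -8.365642, f' = 3.034358 → u_1 = 1.110000 - (-8.365642)/(3.034358) = 3.866972

3.8670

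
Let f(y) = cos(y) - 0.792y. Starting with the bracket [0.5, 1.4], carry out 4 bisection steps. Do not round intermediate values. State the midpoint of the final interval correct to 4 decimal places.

f(0.500000) = 0.481583, f(1.400000) = -0.938833 (opposite signs)
step 1: m = 0.950000, f(m) = -0.170717 < 0 → root in [0.500000, 0.950000]
step 2: m = 0.725000, f(m) = 0.174299 > 0 → root in [0.725000, 0.950000]
step 3: m = 0.837500, f(m) = 0.006022 > 0 → root in [0.837500, 0.950000]
step 4: m = 0.893750, f(m) = -0.081356 < 0 → root in [0.837500, 0.893750]
Midpoint of [0.837500, 0.893750] = 0.865625

0.8656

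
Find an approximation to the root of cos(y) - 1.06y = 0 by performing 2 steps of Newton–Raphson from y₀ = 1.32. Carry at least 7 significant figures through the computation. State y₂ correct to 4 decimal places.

f'(y) = -sin(y) - 1.06
y_0 = 1.320000: f = -1.151025, f' = -2.028715 → y_1 = 1.320000 - (-1.151025)/(-2.028715) = 0.752634
y_1 = 0.752634: f = -0.067901, f' = -1.743563 → y_2 = 0.752634 - (-0.067901)/(-1.743563) = 0.713690

0.7137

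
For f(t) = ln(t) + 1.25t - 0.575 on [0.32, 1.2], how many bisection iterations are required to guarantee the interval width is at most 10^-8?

27

Initial width b − a = 1.2 − 0.32 = 0.880000.
After n steps the width is (b−a)/2^n; need (b−a)/2^n ≤ 10^-8.
So n ≥ log₂(0.880000/10^-8) = log₂(88000000.0000) ≈ 26.3910.
Hence n = 27.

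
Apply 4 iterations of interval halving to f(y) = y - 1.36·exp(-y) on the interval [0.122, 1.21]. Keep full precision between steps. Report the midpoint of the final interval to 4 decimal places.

f(0.122000) = -1.081802, f(1.210000) = 0.804452 (opposite signs)
step 1: m = 0.666000, f(m) = -0.032713 < 0 → root in [0.666000, 1.210000]
step 2: m = 0.938000, f(m) = 0.405683 > 0 → root in [0.666000, 0.938000]
step 3: m = 0.802000, f(m) = 0.192134 > 0 → root in [0.666000, 0.802000]
step 4: m = 0.734000, f(m) = 0.081220 > 0 → root in [0.666000, 0.734000]
Midpoint of [0.666000, 0.734000] = 0.700000

0.7000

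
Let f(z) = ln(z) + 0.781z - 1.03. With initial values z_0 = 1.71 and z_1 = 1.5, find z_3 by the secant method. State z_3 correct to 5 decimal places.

1.14776

f(z_0) = 0.842003, f(z_1) = 0.546965
z_2 = 1.500000 - (0.546965)·(1.500000 - 1.710000)/(0.546965 - (0.842003)) = 1.110686; f(z_2) = -0.057577
z_3 = 1.110686 - (-0.057577)·(1.110686 - 1.500000)/(-0.057577 - (0.546965)) = 1.147764; f(z_3) = 0.004220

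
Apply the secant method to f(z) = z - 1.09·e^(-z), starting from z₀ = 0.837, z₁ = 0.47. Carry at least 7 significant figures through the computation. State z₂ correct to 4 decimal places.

0.6045

f(z_0) = 0.365022, f(z_1) = -0.211252
z_2 = 0.470000 - (-0.211252)·(0.470000 - 0.837000)/(-0.211252 - (0.365022)) = 0.604536; f(z_2) = 0.009039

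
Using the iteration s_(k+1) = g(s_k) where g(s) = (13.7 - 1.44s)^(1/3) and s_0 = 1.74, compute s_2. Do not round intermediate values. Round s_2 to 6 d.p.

s_1 = g(1.740000) = 2.237005
s_2 = g(2.237005) = 2.188279

2.188279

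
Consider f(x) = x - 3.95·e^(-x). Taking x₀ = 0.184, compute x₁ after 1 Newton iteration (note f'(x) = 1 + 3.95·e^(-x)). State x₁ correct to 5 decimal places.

0.90776

Newton update: x ← x − f(x)/f'(x).
x_0 = 0.184000: f = -3.102146, f' = 4.286146 → x_1 = 0.184000 - (-3.102146)/(4.286146) = 0.907761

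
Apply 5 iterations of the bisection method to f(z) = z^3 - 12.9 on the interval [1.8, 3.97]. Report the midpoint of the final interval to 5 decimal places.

2.37641

f(1.800000) = -7.068000, f(3.970000) = 49.670773 (opposite signs)
step 1: m = 2.885000, f(m) = 11.112504 > 0 → root in [1.800000, 2.885000]
step 2: m = 2.342500, f(m) = -0.045985 < 0 → root in [2.342500, 2.885000]
step 3: m = 2.613750, f(m) = 4.956327 > 0 → root in [2.342500, 2.613750]
step 4: m = 2.478125, f(m) = 2.318422 > 0 → root in [2.342500, 2.478125]
step 5: m = 2.410313, f(m) = 1.102967 > 0 → root in [2.342500, 2.410313]
Midpoint of [2.342500, 2.410313] = 2.376406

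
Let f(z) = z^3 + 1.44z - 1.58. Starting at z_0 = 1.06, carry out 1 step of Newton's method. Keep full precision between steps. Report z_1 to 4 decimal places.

0.8236

f'(z) = 3z^2 + 1.44
z_0 = 1.060000: f = 1.137416, f' = 4.810800 → z_1 = 1.060000 - (1.137416)/(4.810800) = 0.823570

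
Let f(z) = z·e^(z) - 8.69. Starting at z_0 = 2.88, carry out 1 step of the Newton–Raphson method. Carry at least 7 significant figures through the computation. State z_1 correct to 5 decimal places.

2.26346

f'(z) = (z + 1)·e^(z)
z_0 = 2.880000: f = 42.615107, f' = 69.119380 → z_1 = 2.880000 - (42.615107)/(69.119380) = 2.263456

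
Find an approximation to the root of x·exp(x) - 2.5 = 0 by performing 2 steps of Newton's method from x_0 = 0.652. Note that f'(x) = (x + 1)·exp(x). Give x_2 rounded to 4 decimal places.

x_0 = 0.652000: f = -1.248567, f' = 3.170809 → x_1 = 0.652000 - (-1.248567)/(3.170809) = 1.045769
x_1 = 1.045769: f = 0.475827, f' = 5.821414 → x_2 = 1.045769 - (0.475827)/(5.821414) = 0.964032

0.9640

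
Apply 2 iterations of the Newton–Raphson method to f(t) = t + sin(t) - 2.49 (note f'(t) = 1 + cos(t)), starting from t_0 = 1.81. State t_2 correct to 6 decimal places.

t_0 = 1.810000: f = 0.291527, f' = 0.763071 → t_1 = 1.810000 - (0.291527)/(0.763071) = 1.427956
t_1 = 1.427956: f = -0.072229, f' = 1.142355 → t_2 = 1.427956 - (-0.072229)/(1.142355) = 1.491184

1.491184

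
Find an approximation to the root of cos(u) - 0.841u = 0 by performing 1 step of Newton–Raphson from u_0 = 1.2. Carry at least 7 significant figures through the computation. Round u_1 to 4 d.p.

0.8352

f'(u) = -sin(u) - 0.841
u_0 = 1.200000: f = -0.646842, f' = -1.773039 → u_1 = 1.200000 - (-0.646842)/(-1.773039) = 0.835179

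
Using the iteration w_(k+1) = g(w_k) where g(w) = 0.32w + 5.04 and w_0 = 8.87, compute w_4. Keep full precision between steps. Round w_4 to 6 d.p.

w_1 = g(8.870000) = 7.878400
w_2 = g(7.878400) = 7.561088
w_3 = g(7.561088) = 7.459548
w_4 = g(7.459548) = 7.427055

7.427055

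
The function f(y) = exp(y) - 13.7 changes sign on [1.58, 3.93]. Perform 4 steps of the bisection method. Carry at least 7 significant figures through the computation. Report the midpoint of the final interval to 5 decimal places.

f(1.580000) = -8.845044, f(3.930000) = 37.206978 (opposite signs)
step 1: m = 2.755000, f(m) = 2.021041 > 0 → root in [1.580000, 2.755000]
step 2: m = 2.167500, f(m) = -4.963584 < 0 → root in [2.167500, 2.755000]
step 3: m = 2.461250, f(m) = -1.980548 < 0 → root in [2.461250, 2.755000]
step 4: m = 2.608125, f(m) = -0.126423 < 0 → root in [2.608125, 2.755000]
Midpoint of [2.608125, 2.755000] = 2.681563

2.68156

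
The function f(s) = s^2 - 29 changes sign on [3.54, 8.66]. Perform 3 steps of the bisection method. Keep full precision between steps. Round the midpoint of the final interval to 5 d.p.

5.14000

f(3.540000) = -16.468400, f(8.660000) = 45.995600 (opposite signs)
step 1: m = 6.100000, f(m) = 8.210000 > 0 → root in [3.540000, 6.100000]
step 2: m = 4.820000, f(m) = -5.767600 < 0 → root in [4.820000, 6.100000]
step 3: m = 5.460000, f(m) = 0.811600 > 0 → root in [4.820000, 5.460000]
Midpoint of [4.820000, 5.460000] = 5.140000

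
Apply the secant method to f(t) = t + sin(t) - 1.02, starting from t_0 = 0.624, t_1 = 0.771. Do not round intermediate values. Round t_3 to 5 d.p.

0.52184

Secant update: t_(k+1) = t_k − f(t_k)·(t_k − t_(k-1))/(f(t_k) − f(t_(k-1))).
f(t_0) = 0.188286, f(t_1) = 0.447853
t_2 = 0.771000 - (0.447853)·(0.771000 - 0.624000)/(0.447853 - (0.188286)) = 0.517368; f(t_2) = -0.008037
t_3 = 0.517368 - (-0.008037)·(0.517368 - 0.771000)/(-0.008037 - (0.447853)) = 0.521840; f(t_3) = 0.000316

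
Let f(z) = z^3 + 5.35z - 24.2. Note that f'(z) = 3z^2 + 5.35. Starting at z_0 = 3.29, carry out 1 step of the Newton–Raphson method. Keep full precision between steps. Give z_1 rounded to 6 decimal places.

Newton update: z ← z − f(z)/f'(z).
z_0 = 3.290000: f = 29.012789, f' = 37.822300 → z_1 = 3.290000 - (29.012789)/(37.822300) = 2.522918

2.522918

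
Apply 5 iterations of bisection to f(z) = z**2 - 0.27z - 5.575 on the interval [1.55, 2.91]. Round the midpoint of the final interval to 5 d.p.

f(1.550000) = -3.591000, f(2.910000) = 2.107400 (opposite signs)
step 1: m = 2.230000, f(m) = -1.204200 < 0 → root in [2.230000, 2.910000]
step 2: m = 2.570000, f(m) = 0.336000 > 0 → root in [2.230000, 2.570000]
step 3: m = 2.400000, f(m) = -0.463000 < 0 → root in [2.400000, 2.570000]
step 4: m = 2.485000, f(m) = -0.070725 < 0 → root in [2.485000, 2.570000]
step 5: m = 2.527500, f(m) = 0.130831 > 0 → root in [2.485000, 2.527500]
Midpoint of [2.485000, 2.527500] = 2.506250

2.50625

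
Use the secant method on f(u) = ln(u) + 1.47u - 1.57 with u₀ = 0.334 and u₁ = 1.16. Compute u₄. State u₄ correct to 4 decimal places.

f(u_0) = -2.175634, f(u_1) = 0.283620
u_2 = 1.160000 - (0.283620)·(1.160000 - 0.334000)/(0.283620 - (-2.175634)) = 1.064739; f(u_2) = 0.057897
u_3 = 1.064739 - (0.057897)·(1.064739 - 1.160000)/(0.057897 - (0.283620)) = 1.040305; f(u_3) = -0.001237
u_4 = 1.040305 - (-0.001237)·(1.040305 - 1.064739)/(-0.001237 - (0.057897)) = 1.040816; f(u_4) = 0.000006

1.0408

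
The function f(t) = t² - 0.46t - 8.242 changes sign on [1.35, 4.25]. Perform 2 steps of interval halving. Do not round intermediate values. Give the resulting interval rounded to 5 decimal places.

[2.80000, 3.52500]

f(1.350000) = -7.040500, f(4.250000) = 7.865500 (opposite signs)
step 1: m = 2.800000, f(m) = -1.690000 < 0 → root in [2.800000, 4.250000]
step 2: m = 3.525000, f(m) = 2.562125 > 0 → root in [2.800000, 3.525000]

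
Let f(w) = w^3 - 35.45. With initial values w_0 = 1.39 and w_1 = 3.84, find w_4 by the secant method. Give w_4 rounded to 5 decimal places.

3.29409

Secant update: w_(k+1) = w_k − f(w_k)·(w_k − w_(k-1))/(f(w_k) − f(w_(k-1))).
f(w_0) = -32.764381, f(w_1) = 21.173104
w_2 = 3.840000 - (21.173104)·(3.840000 - 1.390000)/(21.173104 - (-32.764381)) = 2.878255; f(w_2) = -11.605522
w_3 = 2.878255 - (-11.605522)·(2.878255 - 3.840000)/(-11.605522 - (21.173104)) = 3.218768; f(w_3) = -2.102054
w_4 = 3.218768 - (-2.102054)·(3.218768 - 2.878255)/(-2.102054 - (-11.605522)) = 3.294086; f(w_4) = 0.294123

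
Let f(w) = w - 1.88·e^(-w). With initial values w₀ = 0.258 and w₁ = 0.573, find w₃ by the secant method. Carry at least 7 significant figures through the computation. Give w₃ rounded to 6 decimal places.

0.822367

f(w_0) = -1.194479, f(w_1) = -0.487003
w_2 = 0.573000 - (-0.487003)·(0.573000 - 0.258000)/(-0.487003 - (-1.194479)) = 0.789836; f(w_2) = -0.063533
w_3 = 0.789836 - (-0.063533)·(0.789836 - 0.573000)/(-0.063533 - (-0.487003)) = 0.822367; f(w_3) = -0.003686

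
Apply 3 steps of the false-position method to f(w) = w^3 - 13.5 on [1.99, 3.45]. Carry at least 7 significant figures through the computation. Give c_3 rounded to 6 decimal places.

f(1.990000) = -5.619401, f(3.450000) = 27.563625
step 1: c = 2.237245, f(c) = -2.302001 < 0 → new bracket [2.237245, 3.450000]
step 2: c = 2.330722, f(c) = -0.838898 < 0 → new bracket [2.330722, 3.450000]
step 3: c = 2.363781, f(c) = -0.292464 < 0 → new bracket [2.363781, 3.450000]

2.363781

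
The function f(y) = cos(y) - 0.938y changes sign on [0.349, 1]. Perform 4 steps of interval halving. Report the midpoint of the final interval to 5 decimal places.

0.77622

f(0.349000) = 0.612353, f(1.000000) = -0.397698 (opposite signs)
step 1: m = 0.674500, f(m) = 0.148338 > 0 → root in [0.674500, 1.000000]
step 2: m = 0.837250, f(m) = -0.115832 < 0 → root in [0.674500, 0.837250]
step 3: m = 0.755875, f(m) = 0.018661 > 0 → root in [0.755875, 0.837250]
step 4: m = 0.796563, f(m) = -0.048007 < 0 → root in [0.755875, 0.796563]
Midpoint of [0.755875, 0.796563] = 0.776219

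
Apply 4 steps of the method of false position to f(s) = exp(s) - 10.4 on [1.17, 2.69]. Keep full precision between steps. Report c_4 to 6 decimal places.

2.340779

False-position update: c = (a·f(b) − b·f(a))/(f(b) − f(a)); replace the endpoint whose sign matches f(c).
f(1.170000) = -7.178007, f(2.690000) = 4.331676
step 1: c = 2.117947, f(c) = -2.085948 < 0 → new bracket [2.117947, 2.690000]
step 2: c = 2.303884, f(c) = -0.387003 < 0 → new bracket [2.303884, 2.690000]
step 3: c = 2.335551, f(c) = -0.064844 < 0 → new bracket [2.335551, 2.690000]
step 4: c = 2.340779, f(c) = -0.010673 < 0 → new bracket [2.340779, 2.690000]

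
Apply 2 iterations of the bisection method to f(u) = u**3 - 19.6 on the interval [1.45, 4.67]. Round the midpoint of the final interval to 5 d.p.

2.65750

f(1.450000) = -16.551375, f(4.670000) = 82.247563 (opposite signs)
step 1: m = 3.060000, f(m) = 9.052616 > 0 → root in [1.450000, 3.060000]
step 2: m = 2.255000, f(m) = -8.133269 < 0 → root in [2.255000, 3.060000]
Midpoint of [2.255000, 3.060000] = 2.657500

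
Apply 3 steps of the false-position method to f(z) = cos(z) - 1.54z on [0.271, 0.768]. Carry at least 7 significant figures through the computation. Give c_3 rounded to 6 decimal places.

0.552656

False-position update: c = (a·f(b) − b·f(a))/(f(b) − f(a)); replace the endpoint whose sign matches f(c).
f(0.271000) = 0.546164, f(0.768000) = -0.463418
step 1: c = 0.539867, f(c) = 0.026382 > 0 → new bracket [0.539867, 0.768000]
step 2: c = 0.552155, f(c) = 0.001078 > 0 → new bracket [0.552155, 0.768000]
step 3: c = 0.552656, f(c) = 0.000044 > 0 → new bracket [0.552656, 0.768000]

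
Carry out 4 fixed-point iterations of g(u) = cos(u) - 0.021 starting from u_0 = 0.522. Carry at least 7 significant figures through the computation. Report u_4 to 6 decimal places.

u_1 = g(0.522000) = 0.845824
u_2 = g(0.845824) = 0.642115
u_3 = g(0.642115) = 0.779831
u_4 = g(0.779831) = 0.690032

0.690032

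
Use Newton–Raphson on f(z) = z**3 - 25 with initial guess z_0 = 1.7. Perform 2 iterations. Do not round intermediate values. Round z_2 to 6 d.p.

f'(z) = 3z**2
z_0 = 1.700000: f = -20.087000, f' = 8.670000 → z_1 = 1.700000 - (-20.087000)/(8.670000) = 4.016840
z_1 = 4.016840: f = 39.811712, f' = 48.405003 → z_2 = 4.016840 - (39.811712)/(48.405003) = 3.194369

3.194369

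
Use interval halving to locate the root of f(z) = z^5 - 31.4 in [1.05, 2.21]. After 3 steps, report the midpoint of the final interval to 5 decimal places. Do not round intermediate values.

1.99250

f(1.050000) = -30.123718, f(2.210000) = 21.318297 (opposite signs)
step 1: m = 1.630000, f(m) = -19.893638 < 0 → root in [1.630000, 2.210000]
step 2: m = 1.920000, f(m) = -5.308074 < 0 → root in [1.920000, 2.210000]
step 3: m = 2.065000, f(m) = 6.149165 > 0 → root in [1.920000, 2.065000]
Midpoint of [1.920000, 2.065000] = 1.992500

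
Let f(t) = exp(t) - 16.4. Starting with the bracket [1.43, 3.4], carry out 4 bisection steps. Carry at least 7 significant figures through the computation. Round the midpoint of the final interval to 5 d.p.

f(1.430000) = -12.221301, f(3.400000) = 13.564100 (opposite signs)
step 1: m = 2.415000, f(m) = -5.210230 < 0 → root in [2.415000, 3.400000]
step 2: m = 2.907500, f(m) = 1.910964 > 0 → root in [2.415000, 2.907500]
step 3: m = 2.661250, f(m) = -2.085829 < 0 → root in [2.661250, 2.907500]
step 4: m = 2.784375, f(m) = -0.210304 < 0 → root in [2.784375, 2.907500]
Midpoint of [2.784375, 2.907500] = 2.845937

2.84594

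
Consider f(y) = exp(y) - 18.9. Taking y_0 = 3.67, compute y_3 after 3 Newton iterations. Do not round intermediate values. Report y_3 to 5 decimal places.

f'(y) = exp(y)
y_0 = 3.670000: f = 20.351906, f' = 39.251906 → y_1 = 3.670000 - (20.351906)/(39.251906) = 3.151505
y_1 = 3.151505: f = 4.471218, f' = 23.371218 → y_2 = 3.151505 - (4.471218)/(23.371218) = 2.960192
y_2 = 2.960192: f = 0.401682, f' = 19.301682 → y_3 = 2.960192 - (0.401682)/(19.301682) = 2.939382

2.93938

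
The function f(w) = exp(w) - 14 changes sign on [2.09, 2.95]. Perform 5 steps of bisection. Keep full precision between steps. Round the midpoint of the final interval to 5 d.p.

f(2.090000) = -5.915085, f(2.950000) = 5.105954 (opposite signs)
step 1: m = 2.520000, f(m) = -1.571403 < 0 → root in [2.520000, 2.950000]
step 2: m = 2.735000, f(m) = 1.409743 > 0 → root in [2.520000, 2.735000]
step 3: m = 2.627500, f(m) = -0.160871 < 0 → root in [2.627500, 2.735000]
step 4: m = 2.681250, f(m) = 0.603336 > 0 → root in [2.627500, 2.681250]
step 5: m = 2.654375, f(m) = 0.216098 > 0 → root in [2.627500, 2.654375]
Midpoint of [2.627500, 2.654375] = 2.640938

2.64094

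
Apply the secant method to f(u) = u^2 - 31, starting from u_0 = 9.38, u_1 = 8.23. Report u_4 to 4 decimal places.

5.5730

f(u_0) = 56.984400, f(u_1) = 36.732900
u_2 = 8.230000 - (36.732900)·(8.230000 - 9.380000)/(36.732900 - (56.984400)) = 6.144089; f(u_2) = 6.749825
u_3 = 6.144089 - (6.749825)·(6.144089 - 8.230000)/(6.749825 - (36.732900)) = 5.674506; f(u_3) = 1.200016
u_4 = 5.674506 - (1.200016)·(5.674506 - 6.144089)/(1.200016 - (6.749825)) = 5.572970; f(u_4) = 0.057989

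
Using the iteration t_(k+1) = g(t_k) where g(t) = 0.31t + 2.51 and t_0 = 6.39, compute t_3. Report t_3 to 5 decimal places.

t_1 = g(6.390000) = 4.490900
t_2 = g(4.490900) = 3.902179
t_3 = g(3.902179) = 3.719675

3.71968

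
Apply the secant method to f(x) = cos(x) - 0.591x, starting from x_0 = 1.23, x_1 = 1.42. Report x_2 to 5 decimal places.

0.97819

Secant update: x_(k+1) = x_k − f(x_k)·(x_k − x_(k-1))/(f(x_k) − f(x_(k-1))).
f(x_0) = -0.392692, f(x_1) = -0.688995
x_2 = 1.420000 - (-0.688995)·(1.420000 - 1.230000)/(-0.688995 - (-0.392692)) = 0.978191; f(x_2) = -0.019587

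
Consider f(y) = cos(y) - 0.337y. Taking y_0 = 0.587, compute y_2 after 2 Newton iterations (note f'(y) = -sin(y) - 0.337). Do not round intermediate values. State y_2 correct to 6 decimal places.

y_0 = 0.587000: f = 0.634787, f' = -0.890866 → y_1 = 0.587000 - (0.634787)/(-0.890866) = 1.299551
y_1 = 1.299551: f = -0.170017, f' = -1.300438 → y_2 = 1.299551 - (-0.170017)/(-1.300438) = 1.168813

1.168813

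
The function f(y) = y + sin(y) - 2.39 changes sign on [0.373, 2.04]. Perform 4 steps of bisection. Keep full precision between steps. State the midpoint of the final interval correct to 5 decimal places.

f(0.373000) = -1.652589, f(2.040000) = 0.541929 (opposite signs)
step 1: m = 1.206500, f(m) = -0.249125 < 0 → root in [1.206500, 2.040000]
step 2: m = 1.623250, f(m) = 0.231875 > 0 → root in [1.206500, 1.623250]
step 3: m = 1.414875, f(m) = 0.012744 > 0 → root in [1.206500, 1.414875]
step 4: m = 1.310688, f(m) = -0.112951 < 0 → root in [1.310688, 1.414875]
Midpoint of [1.310688, 1.414875] = 1.362781

1.36278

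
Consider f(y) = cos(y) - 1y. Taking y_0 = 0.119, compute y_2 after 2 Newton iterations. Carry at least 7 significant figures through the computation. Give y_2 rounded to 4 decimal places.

f'(y) = -sin(y) - 1
y_0 = 0.119000: f = 0.873928, f' = -1.118719 → y_1 = 0.119000 - (0.873928)/(-1.118719) = 0.900186
y_1 = 0.900186: f = -0.278722, f' = -1.783442 → y_2 = 0.900186 - (-0.278722)/(-1.783442) = 0.743903

0.7439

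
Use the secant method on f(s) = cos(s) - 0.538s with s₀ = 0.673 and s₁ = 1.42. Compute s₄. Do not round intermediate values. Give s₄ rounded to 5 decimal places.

f(s_0) = 0.419881, f(s_1) = -0.613735
s_2 = 1.420000 - (-0.613735)·(1.420000 - 0.673000)/(-0.613735 - (0.419881)) = 0.976451; f(s_2) = 0.034636
s_3 = 0.976451 - (0.034636)·(0.976451 - 1.420000)/(0.034636 - (-0.613735)) = 1.000145; f(s_3) = 0.002102
s_4 = 1.000145 - (0.002102)·(1.000145 - 0.976451)/(0.002102 - (0.034636)) = 1.001676; f(s_4) = -0.000011

1.00168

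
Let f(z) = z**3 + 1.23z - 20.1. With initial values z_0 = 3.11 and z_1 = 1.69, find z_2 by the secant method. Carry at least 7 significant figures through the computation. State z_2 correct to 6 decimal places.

2.383932

f(z_0) = 13.805531, f(z_1) = -13.194491
z_2 = 1.690000 - (-13.194491)·(1.690000 - 3.110000)/(-13.194491 - (13.805531)) = 2.383932; f(z_2) = -3.619565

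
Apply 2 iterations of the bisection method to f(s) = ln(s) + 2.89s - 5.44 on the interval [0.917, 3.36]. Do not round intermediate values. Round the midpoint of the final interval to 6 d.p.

f(0.917000) = -2.876518, f(3.360000) = 5.482341 (opposite signs)
step 1: m = 2.138500, f(m) = 1.500370 > 0 → root in [0.917000, 2.138500]
step 2: m = 1.527750, f(m) = -0.601006 < 0 → root in [1.527750, 2.138500]
Midpoint of [1.527750, 2.138500] = 1.833125

1.833125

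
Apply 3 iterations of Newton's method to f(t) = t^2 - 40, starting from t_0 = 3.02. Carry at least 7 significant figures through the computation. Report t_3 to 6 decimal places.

f'(t) = 2t
t_0 = 3.020000: f = -30.879600, f' = 6.040000 → t_1 = 3.020000 - (-30.879600)/(6.040000) = 8.132517
t_1 = 8.132517: f = 26.137826, f' = 16.265033 → t_2 = 8.132517 - (26.137826)/(16.265033) = 6.525522
t_2 = 6.525522: f = 2.582433, f' = 13.051043 → t_3 = 6.525522 - (2.582433)/(13.051043) = 6.327650

6.327650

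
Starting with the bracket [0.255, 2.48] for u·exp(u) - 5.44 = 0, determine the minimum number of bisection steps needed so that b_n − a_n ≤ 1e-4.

15

Initial width b − a = 2.48 − 0.255 = 2.225000.
After n steps the width is (b−a)/2^n; need (b−a)/2^n ≤ 1e-4.
So n ≥ log₂(2.225000/1e-4) = log₂(22250.0000) ≈ 14.4415.
Hence n = 15.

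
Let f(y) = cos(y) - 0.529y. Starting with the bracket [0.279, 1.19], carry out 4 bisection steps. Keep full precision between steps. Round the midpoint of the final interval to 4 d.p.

f(0.279000) = 0.813740, f(1.190000) = -0.257850 (opposite signs)
step 1: m = 0.734500, f(m) = 0.353615 > 0 → root in [0.734500, 1.190000]
step 2: m = 0.962250, f(m) = 0.062645 > 0 → root in [0.962250, 1.190000]
step 3: m = 1.076125, f(m) = -0.094528 < 0 → root in [0.962250, 1.076125]
step 4: m = 1.019187, f(m) = -0.015092 < 0 → root in [0.962250, 1.019187]
Midpoint of [0.962250, 1.019187] = 0.990719

0.9907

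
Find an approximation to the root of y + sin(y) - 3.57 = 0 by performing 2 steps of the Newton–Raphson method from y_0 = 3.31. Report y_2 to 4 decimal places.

-30.9823

Newton update: y ← y − f(y)/f'(y).
f'(y) = 1 + cos(y)
y_0 = 3.310000: f = -0.427612, f' = 0.014147 → y_1 = 3.310000 - (-0.427612)/(0.014147) = 33.536296
y_1 = 33.536296: f = 30.819043, f' = 0.477677 → y_2 = 33.536296 - (30.819043)/(0.477677) = -30.982269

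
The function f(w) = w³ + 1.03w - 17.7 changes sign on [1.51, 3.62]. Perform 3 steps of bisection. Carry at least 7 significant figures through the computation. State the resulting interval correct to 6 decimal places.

f(1.510000) = -12.701749, f(3.620000) = 33.466528 (opposite signs)
step 1: m = 2.565000, f(m) = 1.817662 > 0 → root in [1.510000, 2.565000]
step 2: m = 2.037500, f(m) = -7.142885 < 0 → root in [2.037500, 2.565000]
step 3: m = 2.301250, f(m) = -3.142864 < 0 → root in [2.301250, 2.565000]

[2.301250, 2.565000]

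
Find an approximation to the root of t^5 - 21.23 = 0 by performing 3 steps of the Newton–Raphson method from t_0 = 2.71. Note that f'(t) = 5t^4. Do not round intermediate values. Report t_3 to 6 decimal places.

Newton update: t ← t − f(t)/f'(t).
t_0 = 2.710000: f = 124.936031, f' = 269.679024 → t_1 = 2.710000 - (124.936031)/(269.679024) = 2.246723
t_1 = 2.246723: f = 36.016358, f' = 127.399668 → t_2 = 2.246723 - (36.016358)/(127.399668) = 1.964020
t_2 = 1.964020: f = 7.993282, f' = 74.396618 → t_3 = 1.964020 - (7.993282)/(74.396618) = 1.856578

1.856578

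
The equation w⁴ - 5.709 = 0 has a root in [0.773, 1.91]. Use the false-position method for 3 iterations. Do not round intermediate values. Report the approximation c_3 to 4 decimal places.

f(0.773000) = -5.351959, f(1.910000) = 7.599634
step 1: c = 1.242840, f(c) = -3.323052 < 0 → new bracket [1.242840, 1.910000]
step 2: c = 1.445813, f(c) = -1.339334 < 0 → new bracket [1.445813, 1.910000]
step 3: c = 1.515362, f(c) = -0.435900 < 0 → new bracket [1.515362, 1.910000]

1.5154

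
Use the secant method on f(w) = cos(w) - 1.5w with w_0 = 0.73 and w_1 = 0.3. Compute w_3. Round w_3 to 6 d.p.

f(w_0) = -0.349826, f(w_1) = 0.505336
w_2 = 0.300000 - (0.505336)·(0.300000 - 0.730000)/(0.505336 - (-0.349826)) = 0.554098; f(w_2) = 0.019229
w_3 = 0.554098 - (0.019229)·(0.554098 - 0.300000)/(0.019229 - (0.505336)) = 0.564149; f(w_3) = -0.001180

0.564149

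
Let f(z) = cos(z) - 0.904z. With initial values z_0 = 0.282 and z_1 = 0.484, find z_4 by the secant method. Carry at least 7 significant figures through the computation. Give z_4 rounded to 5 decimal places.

0.78356

Secant update: z_(k+1) = z_k − f(z_k)·(z_k − z_(k-1))/(f(z_k) − f(z_(k-1))).
f(z_0) = 0.705573, f(z_1) = 0.447605
z_2 = 0.484000 - (0.447605)·(0.484000 - 0.282000)/(0.447605 - (0.705573)) = 0.834494; f(z_2) = -0.082829
z_3 = 0.834494 - (-0.082829)·(0.834494 - 0.484000)/(-0.082829 - (0.447605)) = 0.779763; f(z_3) = 0.006175
z_4 = 0.779763 - (0.006175)·(0.779763 - 0.834494)/(0.006175 - (-0.082829)) = 0.783560; f(z_4) = 0.000067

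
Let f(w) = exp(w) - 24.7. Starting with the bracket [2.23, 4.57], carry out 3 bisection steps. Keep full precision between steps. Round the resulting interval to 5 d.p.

f(2.230000) = -15.400134, f(4.570000) = 71.844110 (opposite signs)
step 1: m = 3.400000, f(m) = 5.264100 > 0 → root in [2.230000, 3.400000]
step 2: m = 2.815000, f(m) = -8.006824 < 0 → root in [2.815000, 3.400000]
step 3: m = 3.107500, f(m) = -2.334938 < 0 → root in [3.107500, 3.400000]

[3.10750, 3.40000]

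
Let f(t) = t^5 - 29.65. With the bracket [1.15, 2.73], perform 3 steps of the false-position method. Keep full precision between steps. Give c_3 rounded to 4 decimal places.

1.7845

f(1.150000) = -27.638643, f(2.730000) = 121.989811
step 1: c = 1.441850, f(c) = -23.418389 < 0 → new bracket [1.441850, 2.730000]
step 2: c = 1.649310, f(c) = -17.445738 < 0 → new bracket [1.649310, 2.730000]
step 3: c = 1.784523, f(c) = -11.552848 < 0 → new bracket [1.784523, 2.730000]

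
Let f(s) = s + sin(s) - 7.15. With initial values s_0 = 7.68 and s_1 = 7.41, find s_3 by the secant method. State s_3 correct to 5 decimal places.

f(s_0) = 1.514903, f(s_1) = 1.163049
s_2 = 7.410000 - (1.163049)·(7.410000 - 7.680000)/(1.163049 - (1.514903)) = 6.517521; f(s_2) = -0.400283
s_3 = 6.517521 - (-0.400283)·(6.517521 - 7.410000)/(-0.400283 - (1.163049)) = 6.746035; f(s_3) = 0.042535

6.74604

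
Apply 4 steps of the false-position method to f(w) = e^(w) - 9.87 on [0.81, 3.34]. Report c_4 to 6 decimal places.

f(0.810000) = -7.622092, f(3.340000) = 18.349127
step 1: c = 1.552510, f(c) = -5.146689 < 0 → new bracket [1.552510, 3.340000]
step 2: c = 1.944054, f(c) = -2.882978 < 0 → new bracket [1.944054, 3.340000]
step 3: c = 2.133601, f(c) = -1.424773 < 0 → new bracket [2.133601, 3.340000]
step 4: c = 2.220526, f(c) = -0.657822 < 0 → new bracket [2.220526, 3.340000]

2.220526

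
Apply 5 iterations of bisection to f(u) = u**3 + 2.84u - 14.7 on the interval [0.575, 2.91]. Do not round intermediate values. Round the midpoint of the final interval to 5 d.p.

2.07086

f(0.575000) = -12.876891, f(2.910000) = 18.206571 (opposite signs)
step 1: m = 1.742500, f(m) = -4.460536 < 0 → root in [1.742500, 2.910000]
step 2: m = 2.326250, f(m) = 4.494910 > 0 → root in [1.742500, 2.326250]
step 3: m = 2.034375, f(m) = -0.502745 < 0 → root in [2.034375, 2.326250]
step 4: m = 2.180312, f(m) = 1.856776 > 0 → root in [2.034375, 2.180312]
step 5: m = 2.107344, f(m) = 0.643354 > 0 → root in [2.034375, 2.107344]
Midpoint of [2.034375, 2.107344] = 2.070859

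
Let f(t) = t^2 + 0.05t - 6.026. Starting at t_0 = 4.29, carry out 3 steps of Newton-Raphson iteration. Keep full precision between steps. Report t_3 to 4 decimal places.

2.4301

Newton update: t ← t − f(t)/f'(t).
f'(t) = 2t + 0.05
t_0 = 4.290000: f = 12.592600, f' = 8.630000 → t_1 = 4.290000 - (12.592600)/(8.630000) = 2.830834
t_1 = 2.830834: f = 2.129165, f' = 5.711669 → t_2 = 2.830834 - (2.129165)/(5.711669) = 2.458060
t_2 = 2.458060: f = 0.138961, f' = 4.966120 → t_3 = 2.458060 - (0.138961)/(4.966120) = 2.430078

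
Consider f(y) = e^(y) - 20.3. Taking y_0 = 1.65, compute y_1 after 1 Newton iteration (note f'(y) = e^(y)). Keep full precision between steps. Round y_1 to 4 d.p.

y_0 = 1.650000: f = -15.093020, f' = 5.206980 → y_1 = 1.650000 - (-15.093020)/(5.206980) = 4.548613

4.5486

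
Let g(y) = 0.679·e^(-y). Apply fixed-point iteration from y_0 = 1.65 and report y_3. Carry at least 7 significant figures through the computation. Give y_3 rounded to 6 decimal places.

y_1 = g(1.650000) = 0.130402
y_2 = g(0.130402) = 0.595987
y_3 = g(0.595987) = 0.374141

0.374141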